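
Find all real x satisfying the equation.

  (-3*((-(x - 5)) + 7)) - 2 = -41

Step 1. [(-3*((-(x - 5)) + 7)) - 2 = -41] add 2: x sits inside (… - 2), so sub: -3*((-(x - 5)) + 7) = -39.
Step 2. [-3*((-(x - 5)) + 7) = -39] -3·(inner) — divide through by -3 ⇒ div: (-(x - 5)) + 7 = 13.
Step 3. [(-(x - 5)) + 7 = 13] +7 is outermost — subtract 7 both sides. So sub: -(x - 5) = 6.
Step 4. [-(x - 5) = 6] leading − — multiply by −1 ⇒ neg: x - 5 = -6.
Step 5. [x - 5 = -6] the outer -5 inverts by adding 5. So sub: x = -1.

Answer: x ∈ {-1}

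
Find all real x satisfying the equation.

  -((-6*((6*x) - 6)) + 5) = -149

Step 1. [-((-6*((6*x) - 6)) + 5) = -149] flip signs both sides. So neg: (-6*((6*x) - 6)) + 5 = 149.
Step 2. [(-6*((6*x) - 6)) + 5 = 149] 5 comes off first (subtract 5). So sub: -6*((6*x) - 6) = 144.
Step 3. [-6*((6*x) - 6) = 144] leading coefficient -6: divide by -6 ⇒ div: (6*x) - 6 = -24.
Step 4. [(6*x) - 6 = -24] -6 is outermost — add 6 both sides. So sub: 6*x = -18.
Step 5. [6*x = -18] LHS = 6·(…); ÷6 both sides. So div: x = -3.

Answer: x ∈ {-3}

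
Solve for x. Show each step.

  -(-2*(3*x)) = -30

Step 1. [-(-2*(3*x)) = -30] LHS negated; negate both sides ⇒ neg: -2*(3*x) = 30.
Step 2. [-2*(3*x) = 30] divide by the outer -2 ⇒ div: 3*x = -15.
Step 3. [3*x = -15] divide by the outer 3, so div: x = -5.

Answer: x ∈ {-5}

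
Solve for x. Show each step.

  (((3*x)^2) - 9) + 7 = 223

Step 1. [(((3*x)^2) - 9) + 7 = 223] subtract 7: x sits inside (… + 7). So sub: ((3*x)^2) - 9 = 216.
Step 2. [((3*x)^2) - 9 = 216] 9 comes off first (add 9), so sub: (3*x)^2 = 225.
Step 3. [(3*x)^2 = 225] LHS squared, RHS 225 ≥ 0: apply √ (±), so sqrt: 3*x = 15 or -15.
Step 4. [3*x = 15 or -15] leading coefficient 3: divide by 3 ⇒ div: x = 5 or -5.

Answer: x ∈ {-5, 5}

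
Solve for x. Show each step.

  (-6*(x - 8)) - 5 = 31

Step 1. [(-6*(x - 8)) - 5 = 31] 5 comes off first (add 5) ⇒ sub: -6*(x - 8) = 36.
Step 2. [-6*(x - 8) = 36] divide by the outer -6 ⇒ div: x - 8 = -6.
Step 3. [x - 8 = -6] peel the -8: add 8 from each side ⇒ sub: x = 2.

Answer: x ∈ {2}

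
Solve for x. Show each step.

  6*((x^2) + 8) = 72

Step 1. [6*((x^2) + 8) = 72] divide by the outer 6 ⇒ div: (x^2) + 8 = 12.
Step 2. [(x^2) + 8 = 12] peel the +8: subtract 8 from each side ⇒ sub: x^2 = 4.
Step 3. [x^2 = 4] √ both sides: 4 ≥ 0 gives two branches ⇒ sqrt: x = 2 or -2.

Answer: x ∈ {-2, 2}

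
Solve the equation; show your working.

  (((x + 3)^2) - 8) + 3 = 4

Step 1. [(((x + 3)^2) - 8) + 3 = 4] the outer +3 inverts by subtracting 3 ⇒ sub: ((x + 3)^2) - 8 = 1.
Step 2. [((x + 3)^2) - 8 = 1] add 8: x sits inside (… - 8). So sub: (x + 3)^2 = 9.
Step 3. [(x + 3)^2 = 9] √ both sides: 9 ≥ 0 gives two branches. So sqrt: x + 3 = 3 or -3.
Step 4. [x + 3 = 3 or -3] subtract 3: x sits inside (… + 3), so sub: x = 0 or -6.

Answer: x ∈ {-6, 0}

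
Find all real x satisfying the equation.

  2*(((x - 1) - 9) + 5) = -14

Step 1. [2*(((x - 1) - 9) + 5) = -14] leading coefficient 2: divide by 2 ⇒ div: ((x - 1) - 9) + 5 = -7.
Step 2. [((x - 1) - 9) + 5 = -7] peel the +5: subtract 5 from each side ⇒ sub: (x - 1) - 9 = -12.
Step 3. [(x - 1) - 9 = -12] add 9: x sits inside (… - 9) ⇒ sub: x - 1 = -3.
Step 4. [x - 1 = -3] -1 is outermost — add 1 both sides, so sub: x = -2.

Answer: x ∈ {-2}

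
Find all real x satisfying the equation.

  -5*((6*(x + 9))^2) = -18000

Step 1. [-5*((6*(x + 9))^2) = -18000] -5 out front; divide by -5 ⇒ div: (6*(x + 9))^2 = 3600.
Step 2. [(6*(x + 9))^2 = 3600] LHS squared, RHS 3600 ≥ 0: apply √ (±). So sqrt: 6*(x + 9) = 60 or -60.
Step 3. [6*(x + 9) = 60 or -60] leading coefficient 6: divide by 6. So div: x + 9 = 10 or -10.
Step 4. [x + 9 = 10 or -10] +9 is outermost — subtract 9 both sides, so sub: x = 1 or -19.

Answer: x ∈ {-19, 1}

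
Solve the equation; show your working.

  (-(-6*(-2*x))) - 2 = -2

Step 1. [(-(-6*(-2*x))) - 2 = -2] the outer -2 inverts by adding 2. So sub: -(-6*(-2*x)) = 0.
Step 2. [-(-6*(-2*x)) = 0] flip signs both sides, so neg: -6*(-2*x) = 0.
Step 3. [-6*(-2*x) = 0] leading coefficient -6: divide by -6. So div: -2*x = 0.
Step 4. [-2*x = 0] -2 out front; divide by -2, so div: x = 0.

Answer: x ∈ {0}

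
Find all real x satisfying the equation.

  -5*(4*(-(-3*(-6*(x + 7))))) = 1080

Step 1. [-5*(4*(-(-3*(-6*(x + 7))))) = 1080] leading coefficient -5: divide by -5, so div: 4*(-(-3*(-6*(x + 7)))) = -216.
Step 2. [4*(-(-3*(-6*(x + 7)))) = -216] 4·(inner) — divide through by 4 ⇒ div: -(-3*(-6*(x + 7))) = -54.
Step 3. [-(-3*(-6*(x + 7))) = -54] LHS negated; negate both sides, so neg: -3*(-6*(x + 7)) = 54.
Step 4. [-3*(-6*(x + 7)) = 54] LHS = -3·(…); ÷-3 both sides. So div: -6*(x + 7) = -18.
Step 5. [-6*(x + 7) = -18] -6·(inner) — divide through by -6, so div: x + 7 = 3.
Step 6. [x + 7 = 3] +7 is outermost — subtract 7 both sides ⇒ sub: x = -4.

Answer: x ∈ {-4}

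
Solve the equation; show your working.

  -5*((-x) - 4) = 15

Step 1. [-5*((-x) - 4) = 15] -5·(inner) — divide through by -5, so div: (-x) - 4 = -3.
Step 2. [(-x) - 4 = -3] -4 is outermost — add 4 both sides ⇒ sub: -x = 1.
Step 3. [-x = 1] flip signs both sides, so neg: x = -1.

Answer: x ∈ {-1}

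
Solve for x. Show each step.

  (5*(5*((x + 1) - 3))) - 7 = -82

Step 1. [(5*(5*((x + 1) - 3))) - 7 = -82] the outer -7 inverts by adding 7 ⇒ sub: 5*(5*((x + 1) - 3)) = -75.
Step 2. [5*(5*((x + 1) - 3)) = -75] LHS = 5·(…); ÷5 both sides, so div: 5*((x + 1) - 3) = -15.
Step 3. [5*((x + 1) - 3) = -15] 5·(inner) — divide through by 5 ⇒ div: (x + 1) - 3 = -3.
Step 4. [(x + 1) - 3 = -3] -3 is outermost — add 3 both sides. So sub: x + 1 = 0.
Step 5. [x + 1 = 0] peel the +1: subtract 1 from each side. So sub: x = -1.

Answer: x ∈ {-1}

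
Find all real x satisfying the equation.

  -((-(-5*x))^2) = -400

Step 1. [-((-(-5*x))^2) = -400] flip signs both sides, so neg: (-(-5*x))^2 = 400.
Step 2. [(-(-5*x))^2 = 400] LHS squared, RHS 400 ≥ 0: apply √ (±) ⇒ sqrt: -(-5*x) = 20 or -20.
Step 3. [-(-5*x) = 20 or -20] LHS negated; negate both sides, so neg: -5*x = -20 or 20.
Step 4. [-5*x = -20 or 20] -5·(inner) — divide through by -5, so div: x = 4 or -4.

Answer: x ∈ {-4, 4}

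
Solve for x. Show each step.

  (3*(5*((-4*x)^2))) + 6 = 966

Step 1. [(3*(5*((-4*x)^2))) + 6 = 966] the outer +6 inverts by subtracting 6. So sub: 3*(5*((-4*x)^2)) = 960.
Step 2. [3*(5*((-4*x)^2)) = 960] 3 out front; divide by 3 ⇒ div: 5*((-4*x)^2) = 320.
Step 3. [5*((-4*x)^2) = 320] LHS = 5·(…); ÷5 both sides. So div: (-4*x)^2 = 64.
Step 4. [(-4*x)^2 = 64] LHS squared, RHS 64 ≥ 0: apply √ (±), so sqrt: -4*x = 8 or -8.
Step 5. [-4*x = 8 or -8] -4·(inner) — divide through by -4. So div: x = -2 or 2.

Answer: x ∈ {-2, 2}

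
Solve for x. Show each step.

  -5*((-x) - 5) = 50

Step 1. [-5*((-x) - 5) = 50] divide by the outer -5. So div: (-x) - 5 = -10.
Step 2. [(-x) - 5 = -10] -5 is outermost — add 5 both sides, so sub: -x = -5.
Step 3. [-x = -5] LHS negated; negate both sides. So neg: x = 5.

Answer: x ∈ {5}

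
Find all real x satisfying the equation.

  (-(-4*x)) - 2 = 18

Step 1. [(-(-4*x)) - 2 = 18] add 2: x sits inside (… - 2) ⇒ sub: -(-4*x) = 20.
Step 2. [-(-4*x) = 20] leading − — multiply by −1 ⇒ neg: -4*x = -20.
Step 3. [-4*x = -20] leading coefficient -4: divide by -4, so div: x = 5.

Answer: x ∈ {5}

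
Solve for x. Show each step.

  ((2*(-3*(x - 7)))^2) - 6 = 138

Step 1. [((2*(-3*(x - 7)))^2) - 6 = 138] the outer -6 inverts by adding 6. So sub: (2*(-3*(x - 7)))^2 = 144.
Step 2. [(2*(-3*(x - 7)))^2 = 144] √ both sides: 144 ≥ 0 gives two branches. So sqrt: 2*(-3*(x - 7)) = 12 or -12.
Step 3. [2*(-3*(x - 7)) = 12 or -12] leading coefficient 2: divide by 2, so div: -3*(x - 7) = 6 or -6.
Step 4. [-3*(x - 7) = 6 or -6] LHS = -3·(…); ÷-3 both sides. So div: x - 7 = -2 or 2.
Step 5. [x - 7 = -2 or 2] peel the -7: add 7 from each side ⇒ sub: x = 5 or 9.

Answer: x ∈ {5, 9}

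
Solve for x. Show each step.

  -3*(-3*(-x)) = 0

Step 1. [-3*(-3*(-x)) = 0] divide by the outer -3 ⇒ div: -3*(-x) = 0.
Step 2. [-3*(-x) = 0] -3·(inner) — divide through by -3. So div: -x = 0.
Step 3. [-x = 0] leading − — multiply by −1, so neg: x = 0.

Answer: x ∈ {0}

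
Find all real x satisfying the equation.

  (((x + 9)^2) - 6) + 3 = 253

Step 1. [(((x + 9)^2) - 6) + 3 = 253] peel the +3: subtract 3 from each side ⇒ sub: ((x + 9)^2) - 6 = 250.
Step 2. [((x + 9)^2) - 6 = 250] the outer -6 inverts by adding 6 ⇒ sub: (x + 9)^2 = 256.
Step 3. [(x + 9)^2 = 256] LHS squared, RHS 256 ≥ 0: apply √ (±). So sqrt: x + 9 = 16 or -16.
Step 4. [x + 9 = 16 or -16] peel the +9: subtract 9 from each side, so sub: x = 7 or -25.

Answer: x ∈ {-25, 7}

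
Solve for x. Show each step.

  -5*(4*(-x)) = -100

Step 1. [-5*(4*(-x)) = -100] -5 out front; divide by -5 ⇒ div: 4*(-x) = 20.
Step 2. [4*(-x) = 20] 4 out front; divide by 4 ⇒ div: -x = 5.
Step 3. [-x = 5] LHS negated; negate both sides. So neg: x = -5.

Answer: x ∈ {-5}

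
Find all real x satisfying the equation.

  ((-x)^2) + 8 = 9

Step 1. [((-x)^2) + 8 = 9] the outer +8 inverts by subtracting 8 ⇒ sub: (-x)^2 = 1.
Step 2. [(-x)^2 = 1] LHS squared, RHS 1 ≥ 0: apply √ (±), so sqrt: -x = 1 or -1.
Step 3. [-x = 1 or -1] flip signs both sides ⇒ neg: x = -1 or 1.

Answer: x ∈ {-1, 1}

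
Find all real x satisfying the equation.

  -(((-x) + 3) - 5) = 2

Step 1. [-(((-x) + 3) - 5) = 2] leading − — multiply by −1, so neg: ((-x) + 3) - 5 = -2.
Step 2. [((-x) + 3) - 5 = -2] 5 comes off first (add 5) ⇒ sub: (-x) + 3 = 3.
Step 3. [(-x) + 3 = 3] subtract 3: x sits inside (… + 3) ⇒ sub: -x = 0.
Step 4. [-x = 0] leading − — multiply by −1, so neg: x = 0.

Answer: x ∈ {0}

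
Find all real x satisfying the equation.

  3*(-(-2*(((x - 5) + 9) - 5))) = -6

Step 1. [3*(-(-2*(((x - 5) + 9) - 5))) = -6] LHS = 3·(…); ÷3 both sides ⇒ div: -(-2*(((x - 5) + 9) - 5)) = -2.
Step 2. [-(-2*(((x - 5) + 9) - 5)) = -2] flip signs both sides ⇒ neg: -2*(((x - 5) + 9) - 5) = 2.
Step 3. [-2*(((x - 5) + 9) - 5) = 2] LHS = -2·(…); ÷-2 both sides, so div: ((x - 5) + 9) - 5 = -1.
Step 4. [((x - 5) + 9) - 5 = -1] 5 comes off first (add 5) ⇒ sub: (x - 5) + 9 = 4.
Step 5. [(x - 5) + 9 = 4] peel the +9: subtract 9 from each side ⇒ sub: x - 5 = -5.
Step 6. [x - 5 = -5] 5 comes off first (add 5), so sub: x = 0.

Answer: x ∈ {0}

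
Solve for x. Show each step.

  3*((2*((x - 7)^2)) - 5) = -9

Step 1. [3*((2*((x - 7)^2)) - 5) = -9] 3·(inner) — divide through by 3. So div: (2*((x - 7)^2)) - 5 = -3.
Step 2. [(2*((x - 7)^2)) - 5 = -3] 5 comes off first (add 5). So sub: 2*((x - 7)^2) = 2.
Step 3. [2*((x - 7)^2) = 2] LHS = 2·(…); ÷2 both sides ⇒ div: (x - 7)^2 = 1.
Step 4. [(x - 7)^2 = 1] LHS squared, RHS 1 ≥ 0: apply √ (±), so sqrt: x - 7 = 1 or -1.
Step 5. [x - 7 = 1 or -1] peel the -7: add 7 from each side ⇒ sub: x = 8 or 6.

Answer: x ∈ {6, 8}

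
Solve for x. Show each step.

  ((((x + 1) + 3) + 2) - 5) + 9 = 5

Step 1. [((((x + 1) + 3) + 2) - 5) + 9 = 5] +9 is outermost — subtract 9 both sides, so sub: (((x + 1) + 3) + 2) - 5 = -4.
Step 2. [(((x + 1) + 3) + 2) - 5 = -4] peel the -5: add 5 from each side, so sub: ((x + 1) + 3) + 2 = 1.
Step 3. [((x + 1) + 3) + 2 = 1] the outer +2 inverts by subtracting 2 ⇒ sub: (x + 1) + 3 = -1.
Step 4. [(x + 1) + 3 = -1] subtract 3: x sits inside (… + 3) ⇒ sub: x + 1 = -4.
Step 5. [x + 1 = -4] peel the +1: subtract 1 from each side, so sub: x = -5.

Answer: x ∈ {-5}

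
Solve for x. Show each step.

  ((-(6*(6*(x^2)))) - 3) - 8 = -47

Step 1. [((-(6*(6*(x^2)))) - 3) - 8 = -47] -8 is outermost — add 8 both sides, so sub: (-(6*(6*(x^2)))) - 3 = -39.
Step 2. [(-(6*(6*(x^2)))) - 3 = -39] peel the -3: add 3 from each side, so sub: -(6*(6*(x^2))) = -36.
Step 3. [-(6*(6*(x^2))) = -36] flip signs both sides. So neg: 6*(6*(x^2)) = 36.
Step 4. [6*(6*(x^2)) = 36] 6·(inner) — divide through by 6, so div: 6*(x^2) = 6.
Step 5. [6*(x^2) = 6] divide by the outer 6. So div: x^2 = 1.
Step 6. [x^2 = 1] √ both sides: 1 ≥ 0 gives two branches. So sqrt: x = 1 or -1.

Answer: x ∈ {-1, 1}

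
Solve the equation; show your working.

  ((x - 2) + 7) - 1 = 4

Step 1. [((x - 2) + 7) - 1 = 4] 1 comes off first (add 1). So sub: (x - 2) + 7 = 5.
Step 2. [(x - 2) + 7 = 5] +7 is outermost — subtract 7 both sides ⇒ sub: x - 2 = -2.
Step 3. [x - 2 = -2] peel the -2: add 2 from each side, so sub: x = 0.

Answer: x ∈ {0}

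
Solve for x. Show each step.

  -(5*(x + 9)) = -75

Step 1. [-(5*(x + 9)) = -75] flip signs both sides. So neg: 5*(x + 9) = 75.
Step 2. [5*(x + 9) = 75] 5·(inner) — divide through by 5, so div: x + 9 = 15.
Step 3. [x + 9 = 15] the outer +9 inverts by subtracting 9, so sub: x = 6.

Answer: x ∈ {6}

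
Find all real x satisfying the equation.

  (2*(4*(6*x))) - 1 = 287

Step 1. [(2*(4*(6*x))) - 1 = 287] -1 is outermost — add 1 both sides ⇒ sub: 2*(4*(6*x)) = 288.
Step 2. [2*(4*(6*x)) = 288] 2 out front; divide by 2. So div: 4*(6*x) = 144.
Step 3. [4*(6*x) = 144] leading coefficient 4: divide by 4 ⇒ div: 6*x = 36.
Step 4. [6*x = 36] leading coefficient 6: divide by 6, so div: x = 6.

Answer: x ∈ {6}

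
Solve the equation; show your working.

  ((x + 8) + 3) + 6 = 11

Step 1. [((x + 8) + 3) + 6 = 11] +6 is outermost — subtract 6 both sides ⇒ sub: (x + 8) + 3 = 5.
Step 2. [(x + 8) + 3 = 5] subtract 3: x sits inside (… + 3). So sub: x + 8 = 2.
Step 3. [x + 8 = 2] +8 is outermost — subtract 8 both sides. So sub: x = -6.

Answer: x ∈ {-6}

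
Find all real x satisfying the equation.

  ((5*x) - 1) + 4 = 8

Step 1. [((5*x) - 1) + 4 = 8] peel the +4: subtract 4 from each side. So sub: (5*x) - 1 = 4.
Step 2. [(5*x) - 1 = 4] 1 comes off first (add 1) ⇒ sub: 5*x = 5.
Step 3. [5*x = 5] divide by the outer 5 ⇒ div: x = 1.

Answer: x ∈ {1}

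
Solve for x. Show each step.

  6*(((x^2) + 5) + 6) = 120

Step 1. [6*(((x^2) + 5) + 6) = 120] 6 out front; divide by 6. So div: ((x^2) + 5) + 6 = 20.
Step 2. [((x^2) + 5) + 6 = 20] +6 is outermost — subtract 6 both sides, so sub: (x^2) + 5 = 14.
Step 3. [(x^2) + 5 = 14] 5 comes off first (subtract 5). So sub: x^2 = 9.
Step 4. [x^2 = 9] LHS squared, RHS 9 ≥ 0: apply √ (±). So sqrt: x = 3 or -3.

Answer: x ∈ {-3, 3}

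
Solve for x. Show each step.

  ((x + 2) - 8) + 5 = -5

Step 1. [((x + 2) - 8) + 5 = -5] +5 is outermost — subtract 5 both sides ⇒ sub: (x + 2) - 8 = -10.
Step 2. [(x + 2) - 8 = -10] the outer -8 inverts by adding 8, so sub: x + 2 = -2.
Step 3. [x + 2 = -2] 2 comes off first (subtract 2), so sub: x = -4.

Answer: x ∈ {-4}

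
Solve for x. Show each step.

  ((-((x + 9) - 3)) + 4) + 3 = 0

Step 1. [((-((x + 9) - 3)) + 4) + 3 = 0] 3 comes off first (subtract 3). So sub: (-((x + 9) - 3)) + 4 = -3.
Step 2. [(-((x + 9) - 3)) + 4 = -3] the outer +4 inverts by subtracting 4. So sub: -((x + 9) - 3) = -7.
Step 3. [-((x + 9) - 3) = -7] flip signs both sides. So neg: (x + 9) - 3 = 7.
Step 4. [(x + 9) - 3 = 7] the outer -3 inverts by adding 3 ⇒ sub: x + 9 = 10.
Step 5. [x + 9 = 10] the outer +9 inverts by subtracting 9, so sub: x = 1.

Answer: x ∈ {1}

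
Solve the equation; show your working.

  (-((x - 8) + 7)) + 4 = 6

Step 1. [(-((x - 8) + 7)) + 4 = 6] +4 is outermost — subtract 4 both sides ⇒ sub: -((x - 8) + 7) = 2.
Step 2. [-((x - 8) + 7) = 2] flip signs both sides. So neg: (x - 8) + 7 = -2.
Step 3. [(x - 8) + 7 = -2] peel the +7: subtract 7 from each side. So sub: x - 8 = -9.
Step 4. [x - 8 = -9] 8 comes off first (add 8). So sub: x = -1.

Answer: x ∈ {-1}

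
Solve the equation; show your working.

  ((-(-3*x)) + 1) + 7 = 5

Step 1. [((-(-3*x)) + 1) + 7 = 5] the outer +7 inverts by subtracting 7. So sub: (-(-3*x)) + 1 = -2.
Step 2. [(-(-3*x)) + 1 = -2] the outer +1 inverts by subtracting 1. So sub: -(-3*x) = -3.
Step 3. [-(-3*x) = -3] flip signs both sides, so neg: -3*x = 3.
Step 4. [-3*x = 3] -3 out front; divide by -3, so div: x = -1.

Answer: x ∈ {-1}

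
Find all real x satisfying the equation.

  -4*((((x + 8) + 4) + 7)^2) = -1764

Step 1. [-4*((((x + 8) + 4) + 7)^2) = -1764] LHS = -4·(…); ÷-4 both sides, so div: (((x + 8) + 4) + 7)^2 = 441.
Step 2. [(((x + 8) + 4) + 7)^2 = 441] 441 ≥ 0, LHS is (·)² — take ±√ ⇒ sqrt: ((x + 8) + 4) + 7 = 21 or -21.
Step 3. [((x + 8) + 4) + 7 = 21 or -21] subtract 7: x sits inside (… + 7), so sub: (x + 8) + 4 = 14 or -28.
Step 4. [(x + 8) + 4 = 14 or -28] peel the +4: subtract 4 from each side. So sub: x + 8 = 10 or -32.
Step 5. [x + 8 = 10 or -32] 8 comes off first (subtract 8), so sub: x = 2 or -40.

Answer: x ∈ {-40, 2}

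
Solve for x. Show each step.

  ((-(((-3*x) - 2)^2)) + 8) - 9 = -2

Step 1. [((-(((-3*x) - 2)^2)) + 8) - 9 = -2] peel the -9: add 9 from each side ⇒ sub: (-(((-3*x) - 2)^2)) + 8 = 7.
Step 2. [(-(((-3*x) - 2)^2)) + 8 = 7] 8 comes off first (subtract 8), so sub: -(((-3*x) - 2)^2) = -1.
Step 3. [-(((-3*x) - 2)^2) = -1] flip signs both sides, so neg: ((-3*x) - 2)^2 = 1.
Step 4. [((-3*x) - 2)^2 = 1] √ both sides: 1 ≥ 0 gives two branches ⇒ sqrt: (-3*x) - 2 = 1 or -1.
Step 5. [(-3*x) - 2 = 1 or -1] the outer -2 inverts by adding 2 ⇒ sub: -3*x = 3 or 1.
Step 6. [-3*x = 3 or 1] -3·(inner) — divide through by -3 ⇒ div: x = -1 or -1/3.

Answer: x ∈ {-1, -1/3}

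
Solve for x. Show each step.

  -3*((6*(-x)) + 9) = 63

Step 1. [-3*((6*(-x)) + 9) = 63] -3·(inner) — divide through by -3, so div: (6*(-x)) + 9 = -21.
Step 2. [(6*(-x)) + 9 = -21] peel the +9: subtract 9 from each side, so sub: 6*(-x) = -30.
Step 3. [6*(-x) = -30] 6·(inner) — divide through by 6 ⇒ div: -x = -5.
Step 4. [-x = -5] LHS negated; negate both sides ⇒ neg: x = 5.

Answer: x ∈ {5}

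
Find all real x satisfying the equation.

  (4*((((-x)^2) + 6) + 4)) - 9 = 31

Step 1. [(4*((((-x)^2) + 6) + 4)) - 9 = 31] add 9: x sits inside (… - 9) ⇒ sub: 4*((((-x)^2) + 6) + 4) = 40.
Step 2. [4*((((-x)^2) + 6) + 4) = 40] leading coefficient 4: divide by 4 ⇒ div: (((-x)^2) + 6) + 4 = 10.
Step 3. [(((-x)^2) + 6) + 4 = 10] 4 comes off first (subtract 4). So sub: ((-x)^2) + 6 = 6.
Step 4. [((-x)^2) + 6 = 6] subtract 6: x sits inside (… + 6). So sub: (-x)^2 = 0.
Step 5. [(-x)^2 = 0] LHS squared, RHS 0 ≥ 0: apply √ (±) ⇒ sqrt: -x = 0.
Step 6. [-x = 0] leading − — multiply by −1 ⇒ neg: x = 0.

Answer: x ∈ {0}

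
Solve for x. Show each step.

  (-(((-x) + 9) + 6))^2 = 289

Step 1. [(-(((-x) + 9) + 6))^2 = 289] √ both sides: 289 ≥ 0 gives two branches, so sqrt: -(((-x) + 9) + 6) = 17 or -17.
Step 2. [-(((-x) + 9) + 6) = 17 or -17] flip signs both sides. So neg: ((-x) + 9) + 6 = -17 or 17.
Step 3. [((-x) + 9) + 6 = -17 or 17] the outer +6 inverts by subtracting 6 ⇒ sub: (-x) + 9 = -23 or 11.
Step 4. [(-x) + 9 = -23 or 11] 9 comes off first (subtract 9), so sub: -x = -32 or 2.
Step 5. [-x = -32 or 2] LHS negated; negate both sides. So neg: x = 32 or -2.

Answer: x ∈ {-2, 32}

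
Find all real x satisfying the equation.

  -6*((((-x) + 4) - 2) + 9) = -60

Step 1. [-6*((((-x) + 4) - 2) + 9) = -60] leading coefficient -6: divide by -6, so div: (((-x) + 4) - 2) + 9 = 10.
Step 2. [(((-x) + 4) - 2) + 9 = 10] subtract 9: x sits inside (… + 9). So sub: ((-x) + 4) - 2 = 1.
Step 3. [((-x) + 4) - 2 = 1] the outer -2 inverts by adding 2. So sub: (-x) + 4 = 3.
Step 4. [(-x) + 4 = 3] subtract 4: x sits inside (… + 4) ⇒ sub: -x = -1.
Step 5. [-x = -1] flip signs both sides. So neg: x = 1.

Answer: x ∈ {1}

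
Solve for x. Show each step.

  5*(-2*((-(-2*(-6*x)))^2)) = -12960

Step 1. [5*(-2*((-(-2*(-6*x)))^2)) = -12960] LHS = 5·(…); ÷5 both sides, so div: -2*((-(-2*(-6*x)))^2) = -2592.
Step 2. [-2*((-(-2*(-6*x)))^2) = -2592] divide by the outer -2. So div: (-(-2*(-6*x)))^2 = 1296.
Step 3. [(-(-2*(-6*x)))^2 = 1296] √ both sides: 1296 ≥ 0 gives two branches. So sqrt: -(-2*(-6*x)) = 36 or -36.
Step 4. [-(-2*(-6*x)) = 36 or -36] flip signs both sides, so neg: -2*(-6*x) = -36 or 36.
Step 5. [-2*(-6*x) = -36 or 36] leading coefficient -2: divide by -2 ⇒ div: -6*x = 18 or -18.
Step 6. [-6*x = 18 or -18] leading coefficient -6: divide by -6. So div: x = -3 or 3.

Answer: x ∈ {-3, 3}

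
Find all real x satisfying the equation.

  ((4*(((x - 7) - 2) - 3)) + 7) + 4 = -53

Step 1. [((4*(((x - 7) - 2) - 3)) + 7) + 4 = -53] 4 comes off first (subtract 4), so sub: (4*(((x - 7) - 2) - 3)) + 7 = -57.
Step 2. [(4*(((x - 7) - 2) - 3)) + 7 = -57] 7 comes off first (subtract 7). So sub: 4*(((x - 7) - 2) - 3) = -64.
Step 3. [4*(((x - 7) - 2) - 3) = -64] LHS = 4·(…); ÷4 both sides. So div: ((x - 7) - 2) - 3 = -16.
Step 4. [((x - 7) - 2) - 3 = -16] -3 is outermost — add 3 both sides, so sub: (x - 7) - 2 = -13.
Step 5. [(x - 7) - 2 = -13] peel the -2: add 2 from each side ⇒ sub: x - 7 = -11.
Step 6. [x - 7 = -11] peel the -7: add 7 from each side ⇒ sub: x = -4.

Answer: x ∈ {-4}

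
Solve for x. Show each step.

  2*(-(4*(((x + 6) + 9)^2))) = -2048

Step 1. [2*(-(4*(((x + 6) + 9)^2))) = -2048] LHS = 2·(…); ÷2 both sides, so div: -(4*(((x + 6) + 9)^2)) = -1024.
Step 2. [-(4*(((x + 6) + 9)^2)) = -1024] flip signs both sides, so neg: 4*(((x + 6) + 9)^2) = 1024.
Step 3. [4*(((x + 6) + 9)^2) = 1024] leading coefficient 4: divide by 4, so div: ((x + 6) + 9)^2 = 256.
Step 4. [((x + 6) + 9)^2 = 256] √ both sides: 256 ≥ 0 gives two branches. So sqrt: (x + 6) + 9 = 16 or -16.
Step 5. [(x + 6) + 9 = 16 or -16] the outer +9 inverts by subtracting 9, so sub: x + 6 = 7 or -25.
Step 6. [x + 6 = 7 or -25] subtract 6: x sits inside (… + 6) ⇒ sub: x = 1 or -31.

Answer: x ∈ {-31, 1}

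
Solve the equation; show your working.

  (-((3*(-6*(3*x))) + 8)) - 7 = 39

Step 1. [(-((3*(-6*(3*x))) + 8)) - 7 = 39] add 7: x sits inside (… - 7), so sub: -((3*(-6*(3*x))) + 8) = 46.
Step 2. [-((3*(-6*(3*x))) + 8) = 46] leading − — multiply by −1, so neg: (3*(-6*(3*x))) + 8 = -46.
Step 3. [(3*(-6*(3*x))) + 8 = -46] 8 comes off first (subtract 8). So sub: 3*(-6*(3*x)) = -54.
Step 4. [3*(-6*(3*x)) = -54] 3 out front; divide by 3, so div: -6*(3*x) = -18.
Step 5. [-6*(3*x) = -18] leading coefficient -6: divide by -6, so div: 3*x = 3.
Step 6. [3*x = 3] leading coefficient 3: divide by 3 ⇒ div: x = 1.

Answer: x ∈ {1}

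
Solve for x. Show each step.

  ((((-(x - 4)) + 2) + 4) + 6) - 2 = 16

Step 1. [((((-(x - 4)) + 2) + 4) + 6) - 2 = 16] the outer -2 inverts by adding 2. So sub: (((-(x - 4)) + 2) + 4) + 6 = 18.
Step 2. [(((-(x - 4)) + 2) + 4) + 6 = 18] peel the +6: subtract 6 from each side ⇒ sub: ((-(x - 4)) + 2) + 4 = 12.
Step 3. [((-(x - 4)) + 2) + 4 = 12] the outer +4 inverts by subtracting 4, so sub: (-(x - 4)) + 2 = 8.
Step 4. [(-(x - 4)) + 2 = 8] +2 is outermost — subtract 2 both sides, so sub: -(x - 4) = 6.
Step 5. [-(x - 4) = 6] flip signs both sides. So neg: x - 4 = -6.
Step 6. [x - 4 = -6] -4 is outermost — add 4 both sides ⇒ sub: x = -2.

Answer: x ∈ {-2}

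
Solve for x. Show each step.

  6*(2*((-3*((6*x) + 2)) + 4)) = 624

Step 1. [6*(2*((-3*((6*x) + 2)) + 4)) = 624] 6 out front; divide by 6, so div: 2*((-3*((6*x) + 2)) + 4) = 104.
Step 2. [2*((-3*((6*x) + 2)) + 4) = 104] 2 out front; divide by 2. So div: (-3*((6*x) + 2)) + 4 = 52.
Step 3. [(-3*((6*x) + 2)) + 4 = 52] peel the +4: subtract 4 from each side, so sub: -3*((6*x) + 2) = 48.
Step 4. [-3*((6*x) + 2) = 48] divide by the outer -3, so div: (6*x) + 2 = -16.
Step 5. [(6*x) + 2 = -16] peel the +2: subtract 2 from each side. So sub: 6*x = -18.
Step 6. [6*x = -18] LHS = 6·(…); ÷6 both sides ⇒ div: x = -3.

Answer: x ∈ {-3}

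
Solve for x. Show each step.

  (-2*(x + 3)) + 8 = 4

Step 1. [(-2*(x + 3)) + 8 = 4] subtract 8: x sits inside (… + 8). So sub: -2*(x + 3) = -4.
Step 2. [-2*(x + 3) = -4] -2 out front; divide by -2, so div: x + 3 = 2.
Step 3. [x + 3 = 2] 3 comes off first (subtract 3). So sub: x = -1.

Answer: x ∈ {-1}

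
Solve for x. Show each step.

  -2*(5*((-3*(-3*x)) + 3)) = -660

Step 1. [-2*(5*((-3*(-3*x)) + 3)) = -660] divide by the outer -2 ⇒ div: 5*((-3*(-3*x)) + 3) = 330.
Step 2. [5*((-3*(-3*x)) + 3) = 330] divide by the outer 5 ⇒ div: (-3*(-3*x)) + 3 = 66.
Step 3. [(-3*(-3*x)) + 3 = 66] common factor -3 (LHS and 66) — divide through, so factor: (-3*x) - 1 = -22.
Step 4. [(-3*x) - 1 = -22] the outer -1 inverts by adding 1. So sub: -3*x = -21.
Step 5. [-3*x = -21] LHS = -3·(…); ÷-3 both sides ⇒ div: x = 7.

Answer: x ∈ {7}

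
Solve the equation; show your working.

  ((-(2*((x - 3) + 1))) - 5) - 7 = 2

Step 1. [((-(2*((x - 3) + 1))) - 5) - 7 = 2] peel the -7: add 7 from each side, so sub: (-(2*((x - 3) + 1))) - 5 = 9.
Step 2. [(-(2*((x - 3) + 1))) - 5 = 9] the outer -5 inverts by adding 5 ⇒ sub: -(2*((x - 3) + 1)) = 14.
Step 3. [-(2*((x - 3) + 1)) = 14] leading − — multiply by −1 ⇒ neg: 2*((x - 3) + 1) = -14.
Step 4. [2*((x - 3) + 1) = -14] 2·(inner) — divide through by 2. So div: (x - 3) + 1 = -7.
Step 5. [(x - 3) + 1 = -7] subtract 1: x sits inside (… + 1), so sub: x - 3 = -8.
Step 6. [x - 3 = -8] -3 is outermost — add 3 both sides, so sub: x = -5.

Answer: x ∈ {-5}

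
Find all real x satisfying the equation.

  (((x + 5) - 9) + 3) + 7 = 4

Step 1. [(((x + 5) - 9) + 3) + 7 = 4] peel the +7: subtract 7 from each side. So sub: ((x + 5) - 9) + 3 = -3.
Step 2. [((x + 5) - 9) + 3 = -3] peel the +3: subtract 3 from each side ⇒ sub: (x + 5) - 9 = -6.
Step 3. [(x + 5) - 9 = -6] -9 is outermost — add 9 both sides. So sub: x + 5 = 3.
Step 4. [x + 5 = 3] subtract 5: x sits inside (… + 5), so sub: x = -2.

Answer: x ∈ {-2}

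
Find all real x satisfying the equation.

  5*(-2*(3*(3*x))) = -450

Step 1. [5*(-2*(3*(3*x))) = -450] divide by the outer 5. So div: -2*(3*(3*x)) = -90.
Step 2. [-2*(3*(3*x)) = -90] -2·(inner) — divide through by -2, so div: 3*(3*x) = 45.
Step 3. [3*(3*x) = 45] 3 out front; divide by 3 ⇒ div: 3*x = 15.
Step 4. [3*x = 15] leading coefficient 3: divide by 3. So div: x = 5.

Answer: x ∈ {5}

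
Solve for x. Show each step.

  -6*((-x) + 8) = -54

Step 1. [-6*((-x) + 8) = -54] -6 out front; divide by -6 ⇒ div: (-x) + 8 = 9.
Step 2. [(-x) + 8 = 9] subtract 8: x sits inside (… + 8) ⇒ sub: -x = 1.
Step 3. [-x = 1] flip signs both sides. So neg: x = -1.

Answer: x ∈ {-1}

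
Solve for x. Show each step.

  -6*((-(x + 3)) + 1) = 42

Step 1. [-6*((-(x + 3)) + 1) = 42] LHS = -6·(…); ÷-6 both sides ⇒ div: (-(x + 3)) + 1 = -7.
Step 2. [(-(x + 3)) + 1 = -7] 1 comes off first (subtract 1) ⇒ sub: -(x + 3) = -8.
Step 3. [-(x + 3) = -8] LHS negated; negate both sides ⇒ neg: x + 3 = 8.
Step 4. [x + 3 = 8] 3 comes off first (subtract 3). So sub: x = 5.

Answer: x ∈ {5}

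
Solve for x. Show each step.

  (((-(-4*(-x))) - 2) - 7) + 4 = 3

Step 1. [(((-(-4*(-x))) - 2) - 7) + 4 = 3] the outer +4 inverts by subtracting 4, so sub: ((-(-4*(-x))) - 2) - 7 = -1.
Step 2. [((-(-4*(-x))) - 2) - 7 = -1] peel the -7: add 7 from each side, so sub: (-(-4*(-x))) - 2 = 6.
Step 3. [(-(-4*(-x))) - 2 = 6] -2 is outermost — add 2 both sides. So sub: -(-4*(-x)) = 8.
Step 4. [-(-4*(-x)) = 8] LHS negated; negate both sides ⇒ neg: -4*(-x) = -8.
Step 5. [-4*(-x) = -8] -4·(inner) — divide through by -4 ⇒ div: -x = 2.
Step 6. [-x = 2] LHS negated; negate both sides. So neg: x = -2.

Answer: x ∈ {-2}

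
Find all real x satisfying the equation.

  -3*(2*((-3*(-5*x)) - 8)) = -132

Step 1. [-3*(2*((-3*(-5*x)) - 8)) = -132] -3·(inner) — divide through by -3, so div: 2*((-3*(-5*x)) - 8) = 44.
Step 2. [2*((-3*(-5*x)) - 8) = 44] 2·(inner) — divide through by 2. So div: (-3*(-5*x)) - 8 = 22.
Step 3. [(-3*(-5*x)) - 8 = 22] -8 is outermost — add 8 both sides, so sub: -3*(-5*x) = 30.
Step 4. [-3*(-5*x) = 30] LHS = -3·(…); ÷-3 both sides, so div: -5*x = -10.
Step 5. [-5*x = -10] -5 out front; divide by -5 ⇒ div: x = 2.

Answer: x ∈ {2}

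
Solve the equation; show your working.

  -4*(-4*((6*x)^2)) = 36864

Step 1. [-4*(-4*((6*x)^2)) = 36864] leading coefficient -4: divide by -4 ⇒ div: -4*((6*x)^2) = -9216.
Step 2. [-4*((6*x)^2) = -9216] leading coefficient -4: divide by -4. So div: (6*x)^2 = 2304.
Step 3. [(6*x)^2 = 2304] 2304 ≥ 0, LHS is (·)² — take ±√ ⇒ sqrt: 6*x = 48 or -48.
Step 4. [6*x = 48 or -48] leading coefficient 6: divide by 6 ⇒ div: x = 8 or -8.

Answer: x ∈ {-8, 8}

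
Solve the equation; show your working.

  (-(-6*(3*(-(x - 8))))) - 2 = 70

Step 1. [(-(-6*(3*(-(x - 8))))) - 2 = 70] the outer -2 inverts by adding 2 ⇒ sub: -(-6*(3*(-(x - 8)))) = 72.
Step 2. [-(-6*(3*(-(x - 8)))) = 72] LHS negated; negate both sides. So neg: -6*(3*(-(x - 8))) = -72.
Step 3. [-6*(3*(-(x - 8))) = -72] leading coefficient -6: divide by -6. So div: 3*(-(x - 8)) = 12.
Step 4. [3*(-(x - 8)) = 12] divide by the outer 3 ⇒ div: -(x - 8) = 4.
Step 5. [-(x - 8) = 4] LHS negated; negate both sides. So neg: x - 8 = -4.
Step 6. [x - 8 = -4] the outer -8 inverts by adding 8. So sub: x = 4.

Answer: x ∈ {4}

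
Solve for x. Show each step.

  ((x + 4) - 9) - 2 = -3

Step 1. [((x + 4) - 9) - 2 = -3] 2 comes off first (add 2), so sub: (x + 4) - 9 = -1.
Step 2. [(x + 4) - 9 = -1] add 9: x sits inside (… - 9). So sub: x + 4 = 8.
Step 3. [x + 4 = 8] peel the +4: subtract 4 from each side ⇒ sub: x = 4.

Answer: x ∈ {4}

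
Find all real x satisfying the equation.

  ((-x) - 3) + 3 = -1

Step 1. [((-x) - 3) + 3 = -1] +3 is outermost — subtract 3 both sides, so sub: (-x) - 3 = -4.
Step 2. [(-x) - 3 = -4] peel the -3: add 3 from each side. So sub: -x = -1.
Step 3. [-x = -1] flip signs both sides. So neg: x = 1.

Answer: x ∈ {1}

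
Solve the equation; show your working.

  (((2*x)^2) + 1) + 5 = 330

Step 1. [(((2*x)^2) + 1) + 5 = 330] 5 comes off first (subtract 5). So sub: ((2*x)^2) + 1 = 325.
Step 2. [((2*x)^2) + 1 = 325] the outer +1 inverts by subtracting 1 ⇒ sub: (2*x)^2 = 324.
Step 3. [(2*x)^2 = 324] 324 ≥ 0, LHS is (·)² — take ±√ ⇒ sqrt: 2*x = 18 or -18.
Step 4. [2*x = 18 or -18] 2 out front; divide by 2, so div: x = 9 or -9.

Answer: x ∈ {-9, 9}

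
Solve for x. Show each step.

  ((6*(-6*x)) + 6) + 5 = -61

Step 1. [((6*(-6*x)) + 6) + 5 = -61] peel the +5: subtract 5 from each side, so sub: (6*(-6*x)) + 6 = -66.
Step 2. [(6*(-6*x)) + 6 = -66] the outer +6 inverts by subtracting 6. So sub: 6*(-6*x) = -72.
Step 3. [6*(-6*x) = -72] LHS = 6·(…); ÷6 both sides ⇒ div: -6*x = -12.
Step 4. [-6*x = -12] leading coefficient -6: divide by -6 ⇒ div: x = 2.

Answer: x ∈ {2}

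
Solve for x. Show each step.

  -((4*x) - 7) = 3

Step 1. [-((4*x) - 7) = 3] flip signs both sides. So neg: (4*x) - 7 = -3.
Step 2. [(4*x) - 7 = -3] add 7: x sits inside (… - 7). So sub: 4*x = 4.
Step 3. [4*x = 4] divide by the outer 4 ⇒ div: x = 1.

Answer: x ∈ {1}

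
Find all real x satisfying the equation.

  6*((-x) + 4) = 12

Step 1. [6*((-x) + 4) = 12] leading coefficient 6: divide by 6, so div: (-x) + 4 = 2.
Step 2. [(-x) + 4 = 2] the outer +4 inverts by subtracting 4. So sub: -x = -2.
Step 3. [-x = -2] flip signs both sides, so neg: x = 2.

Answer: x ∈ {2}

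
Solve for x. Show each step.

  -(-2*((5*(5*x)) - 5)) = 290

Step 1. [-(-2*((5*(5*x)) - 5)) = 290] LHS negated; negate both sides. So neg: -2*((5*(5*x)) - 5) = -290.
Step 2. [-2*((5*(5*x)) - 5) = -290] LHS = -2·(…); ÷-2 both sides, so div: (5*(5*x)) - 5 = 145.
Step 3. [(5*(5*x)) - 5 = 145] 5 comes off first (add 5), so sub: 5*(5*x) = 150.
Step 4. [5*(5*x) = 150] 5·(inner) — divide through by 5, so div: 5*x = 30.
Step 5. [5*x = 30] 5 out front; divide by 5. So div: x = 6.

Answer: x ∈ {6}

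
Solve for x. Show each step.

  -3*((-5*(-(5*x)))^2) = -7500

Step 1. [-3*((-5*(-(5*x)))^2) = -7500] LHS = -3·(…); ÷-3 both sides, so div: (-5*(-(5*x)))^2 = 2500.
Step 2. [(-5*(-(5*x)))^2 = 2500] LHS squared, RHS 2500 ≥ 0: apply √ (±), so sqrt: -5*(-(5*x)) = 50 or -50.
Step 3. [-5*(-(5*x)) = 50 or -50] -5·(inner) — divide through by -5. So div: -(5*x) = -10 or 10.
Step 4. [-(5*x) = -10 or 10] flip signs both sides. So neg: 5*x = 10 or -10.
Step 5. [5*x = 10 or -10] LHS = 5·(…); ÷5 both sides, so div: x = 2 or -2.

Answer: x ∈ {-2, 2}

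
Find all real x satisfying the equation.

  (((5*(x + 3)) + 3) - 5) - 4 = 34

Step 1. [(((5*(x + 3)) + 3) - 5) - 4 = 34] add 4: x sits inside (… - 4), so sub: ((5*(x + 3)) + 3) - 5 = 38.
Step 2. [((5*(x + 3)) + 3) - 5 = 38] the outer -5 inverts by adding 5 ⇒ sub: (5*(x + 3)) + 3 = 43.
Step 3. [(5*(x + 3)) + 3 = 43] subtract 3: x sits inside (… + 3) ⇒ sub: 5*(x + 3) = 40.
Step 4. [5*(x + 3) = 40] LHS = 5·(…); ÷5 both sides ⇒ div: x + 3 = 8.
Step 5. [x + 3 = 8] 3 comes off first (subtract 3), so sub: x = 5.

Answer: x ∈ {5}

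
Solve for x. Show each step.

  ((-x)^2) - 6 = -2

Step 1. [((-x)^2) - 6 = -2] the outer -6 inverts by adding 6 ⇒ sub: (-x)^2 = 4.
Step 2. [(-x)^2 = 4] √ both sides: 4 ≥ 0 gives two branches ⇒ sqrt: -x = 2 or -2.
Step 3. [-x = 2 or -2] LHS negated; negate both sides ⇒ neg: x = -2 or 2.

Answer: x ∈ {-2, 2}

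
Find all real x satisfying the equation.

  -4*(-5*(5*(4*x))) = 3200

Step 1. [-4*(-5*(5*(4*x))) = 3200] leading coefficient -4: divide by -4. So div: -5*(5*(4*x)) = -800.
Step 2. [-5*(5*(4*x)) = -800] LHS = -5·(…); ÷-5 both sides. So div: 5*(4*x) = 160.
Step 3. [5*(4*x) = 160] 5·(inner) — divide through by 5 ⇒ div: 4*x = 32.
Step 4. [4*x = 32] divide by the outer 4 ⇒ div: x = 8.

Answer: x ∈ {8}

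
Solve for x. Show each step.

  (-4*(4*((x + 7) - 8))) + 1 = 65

Step 1. [(-4*(4*((x + 7) - 8))) + 1 = 65] peel the +1: subtract 1 from each side, so sub: -4*(4*((x + 7) - 8)) = 64.
Step 2. [-4*(4*((x + 7) - 8)) = 64] -4·(inner) — divide through by -4, so div: 4*((x + 7) - 8) = -16.
Step 3. [4*((x + 7) - 8) = -16] 4 out front; divide by 4. So div: (x + 7) - 8 = -4.
Step 4. [(x + 7) - 8 = -4] the outer -8 inverts by adding 8. So sub: x + 7 = 4.
Step 5. [x + 7 = 4] peel the +7: subtract 7 from each side. So sub: x = -3.

Answer: x ∈ {-3}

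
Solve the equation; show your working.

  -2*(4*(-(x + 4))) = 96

Step 1. [-2*(4*(-(x + 4))) = 96] LHS = -2·(…); ÷-2 both sides, so div: 4*(-(x + 4)) = -48.
Step 2. [4*(-(x + 4)) = -48] leading coefficient 4: divide by 4, so div: -(x + 4) = -12.
Step 3. [-(x + 4) = -12] LHS negated; negate both sides ⇒ neg: x + 4 = 12.
Step 4. [x + 4 = 12] +4 is outermost — subtract 4 both sides. So sub: x = 8.

Answer: x ∈ {8}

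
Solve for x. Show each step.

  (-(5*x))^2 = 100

Step 1. [(-(5*x))^2 = 100] LHS squared, RHS 100 ≥ 0: apply √ (±), so sqrt: -(5*x) = 10 or -10.
Step 2. [-(5*x) = 10 or -10] LHS negated; negate both sides, so neg: 5*x = -10 or 10.
Step 3. [5*x = -10 or 10] LHS = 5·(…); ÷5 both sides ⇒ div: x = -2 or 2.

Answer: x ∈ {-2, 2}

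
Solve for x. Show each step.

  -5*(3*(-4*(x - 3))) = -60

Step 1. [-5*(3*(-4*(x - 3))) = -60] -5·(inner) — divide through by -5 ⇒ div: 3*(-4*(x - 3)) = 12.
Step 2. [3*(-4*(x - 3)) = 12] leading coefficient 3: divide by 3. So div: -4*(x - 3) = 4.
Step 3. [-4*(x - 3) = 4] leading coefficient -4: divide by -4, so div: x - 3 = -1.
Step 4. [x - 3 = -1] -3 is outermost — add 3 both sides ⇒ sub: x = 2.

Answer: x ∈ {2}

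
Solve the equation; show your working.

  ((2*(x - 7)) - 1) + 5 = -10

Step 1. [((2*(x - 7)) - 1) + 5 = -10] subtract 5: x sits inside (… + 5), so sub: (2*(x - 7)) - 1 = -15.
Step 2. [(2*(x - 7)) - 1 = -15] the outer -1 inverts by adding 1, so sub: 2*(x - 7) = -14.
Step 3. [2*(x - 7) = -14] LHS = 2·(…); ÷2 both sides ⇒ div: x - 7 = -7.
Step 4. [x - 7 = -7] add 7: x sits inside (… - 7), so sub: x = 0.

Answer: x ∈ {0}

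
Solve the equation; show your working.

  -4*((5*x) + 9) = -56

Step 1. [-4*((5*x) + 9) = -56] leading coefficient -4: divide by -4. So div: (5*x) + 9 = 14.
Step 2. [(5*x) + 9 = 14] 9 comes off first (subtract 9), so sub: 5*x = 5.
Step 3. [5*x = 5] divide by the outer 5 ⇒ div: x = 1.

Answer: x ∈ {1}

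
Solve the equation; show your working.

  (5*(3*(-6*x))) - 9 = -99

Step 1. [(5*(3*(-6*x))) - 9 = -99] add 9: x sits inside (… - 9). So sub: 5*(3*(-6*x)) = -90.
Step 2. [5*(3*(-6*x)) = -90] divide by the outer 5. So div: 3*(-6*x) = -18.
Step 3. [3*(-6*x) = -18] 3 out front; divide by 3. So div: -6*x = -6.
Step 4. [-6*x = -6] leading coefficient -6: divide by -6. So div: x = 1.

Answer: x ∈ {1}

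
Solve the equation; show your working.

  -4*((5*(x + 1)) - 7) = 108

Step 1. [-4*((5*(x + 1)) - 7) = 108] -4 out front; divide by -4, so div: (5*(x + 1)) - 7 = -27.
Step 2. [(5*(x + 1)) - 7 = -27] 7 comes off first (add 7) ⇒ sub: 5*(x + 1) = -20.
Step 3. [5*(x + 1) = -20] 5 out front; divide by 5, so div: x + 1 = -4.
Step 4. [x + 1 = -4] peel the +1: subtract 1 from each side. So sub: x = -5.

Answer: x ∈ {-5}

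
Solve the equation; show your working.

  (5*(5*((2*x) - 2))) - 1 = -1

Step 1. [(5*(5*((2*x) - 2))) - 1 = -1] -1 is outermost — add 1 both sides ⇒ sub: 5*(5*((2*x) - 2)) = 0.
Step 2. [5*(5*((2*x) - 2)) = 0] LHS = 5·(…); ÷5 both sides, so div: 5*((2*x) - 2) = 0.
Step 3. [5*((2*x) - 2) = 0] divide by the outer 5, so div: (2*x) - 2 = 0.
Step 4. [(2*x) - 2 = 0] -2 is outermost — add 2 both sides. So sub: 2*x = 2.
Step 5. [2*x = 2] 2·(inner) — divide through by 2. So div: x = 1.

Answer: x ∈ {1}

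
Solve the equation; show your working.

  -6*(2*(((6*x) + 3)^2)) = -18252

Step 1. [-6*(2*(((6*x) + 3)^2)) = -18252] -6 out front; divide by -6. So div: 2*(((6*x) + 3)^2) = 3042.
Step 2. [2*(((6*x) + 3)^2) = 3042] 2 out front; divide by 2. So div: ((6*x) + 3)^2 = 1521.
Step 3. [((6*x) + 3)^2 = 1521] LHS squared, RHS 1521 ≥ 0: apply √ (±). So sqrt: (6*x) + 3 = 39 or -39.
Step 4. [(6*x) + 3 = 39 or -39] subtract 3: x sits inside (… + 3), so sub: 6*x = 36 or -42.
Step 5. [6*x = 36 or -42] divide by the outer 6. So div: x = 6 or -7.

Answer: x ∈ {-7, 6}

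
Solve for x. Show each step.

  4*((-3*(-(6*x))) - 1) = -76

Step 1. [4*((-3*(-(6*x))) - 1) = -76] LHS = 4·(…); ÷4 both sides. So div: (-3*(-(6*x))) - 1 = -19.
Step 2. [(-3*(-(6*x))) - 1 = -19] the outer -1 inverts by adding 1, so sub: -3*(-(6*x)) = -18.
Step 3. [-3*(-(6*x)) = -18] divide by the outer -3 ⇒ div: -(6*x) = 6.
Step 4. [-(6*x) = 6] leading − — multiply by −1 ⇒ neg: 6*x = -6.
Step 5. [6*x = -6] 6 out front; divide by 6 ⇒ div: x = -1.

Answer: x ∈ {-1}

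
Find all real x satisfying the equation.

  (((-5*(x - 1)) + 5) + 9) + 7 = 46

Step 1. [(((-5*(x - 1)) + 5) + 9) + 7 = 46] +7 is outermost — subtract 7 both sides. So sub: ((-5*(x - 1)) + 5) + 9 = 39.
Step 2. [((-5*(x - 1)) + 5) + 9 = 39] subtract 9: x sits inside (… + 9), so sub: (-5*(x - 1)) + 5 = 30.
Step 3. [(-5*(x - 1)) + 5 = 30] subtract 5: x sits inside (… + 5). So sub: -5*(x - 1) = 25.
Step 4. [-5*(x - 1) = 25] leading coefficient -5: divide by -5 ⇒ div: x - 1 = -5.
Step 5. [x - 1 = -5] 1 comes off first (add 1). So sub: x = -4.

Answer: x ∈ {-4}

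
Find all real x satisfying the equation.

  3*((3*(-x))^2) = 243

Step 1. [3*((3*(-x))^2) = 243] leading coefficient 3: divide by 3, so div: (3*(-x))^2 = 81.
Step 2. [(3*(-x))^2 = 81] 81 ≥ 0, LHS is (·)² — take ±√, so sqrt: 3*(-x) = 9 or -9.
Step 3. [3*(-x) = 9 or -9] 3·(inner) — divide through by 3 ⇒ div: -x = 3 or -3.
Step 4. [-x = 3 or -3] flip signs both sides ⇒ neg: x = -3 or 3.

Answer: x ∈ {-3, 3}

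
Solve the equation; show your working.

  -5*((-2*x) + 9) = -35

Step 1. [-5*((-2*x) + 9) = -35] -5 out front; divide by -5. So div: (-2*x) + 9 = 7.
Step 2. [(-2*x) + 9 = 7] the outer +9 inverts by subtracting 9, so sub: -2*x = -2.
Step 3. [-2*x = -2] divide by the outer -2, so div: x = 1.

Answer: x ∈ {1}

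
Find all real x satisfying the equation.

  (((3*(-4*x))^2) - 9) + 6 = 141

Step 1. [(((3*(-4*x))^2) - 9) + 6 = 141] 6 comes off first (subtract 6) ⇒ sub: ((3*(-4*x))^2) - 9 = 135.
Step 2. [((3*(-4*x))^2) - 9 = 135] peel the -9: add 9 from each side, so sub: (3*(-4*x))^2 = 144.
Step 3. [(3*(-4*x))^2 = 144] √ both sides: 144 ≥ 0 gives two branches. So sqrt: 3*(-4*x) = 12 or -12.
Step 4. [3*(-4*x) = 12 or -12] LHS = 3·(…); ÷3 both sides. So div: -4*x = 4 or -4.
Step 5. [-4*x = 4 or -4] leading coefficient -4: divide by -4. So div: x = -1 or 1.

Answer: x ∈ {-1, 1}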